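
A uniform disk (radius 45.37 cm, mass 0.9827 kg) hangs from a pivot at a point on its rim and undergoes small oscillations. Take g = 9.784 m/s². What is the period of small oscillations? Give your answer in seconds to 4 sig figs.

1.657 s

I_cm = ½mr² = 0.10114 kg·m². The pivot is at distance d = 0.4537 m from the centre of mass.
By the parallel-axis theorem, I = I_cm + md² = 0.10114 + 0.20228 = 0.30342 kg·m².
T = 2π√(I/(mgd)) = 2π√(0.30342/(0.9827 × 9.784 × 0.4537)) = 1.657 s.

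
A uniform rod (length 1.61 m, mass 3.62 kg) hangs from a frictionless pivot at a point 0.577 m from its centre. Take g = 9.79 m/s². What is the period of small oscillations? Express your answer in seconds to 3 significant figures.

1.96 s

For a physical pendulum T = 2π√(I/(mgd)), with d = 0.5770 m from pivot to centre of mass.
I_cm = mL²/12 = 3.62 × 1.61²/12 = 0.7820 kg·m²; I = I_cm + md² = 0.7820 + 3.62 × 0.5770² = 1.987 kg·m².
T = 2π√(1.987/(3.62 × 9.79 × 0.5770)) = 1.96 s.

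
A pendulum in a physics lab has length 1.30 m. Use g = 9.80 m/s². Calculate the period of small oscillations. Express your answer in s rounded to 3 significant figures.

2.29 s

T = 2π√(L/g) = 2π√(1.30/9.80) = 2π × 0.3642 = 2.29 s.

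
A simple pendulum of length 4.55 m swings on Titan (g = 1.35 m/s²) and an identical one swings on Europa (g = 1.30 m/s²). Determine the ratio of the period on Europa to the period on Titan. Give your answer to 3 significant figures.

T ∝ 1/√g, so T₂/T₁ = √(g₁/g₂) = √(1.35/1.30) = 1.02.

1.02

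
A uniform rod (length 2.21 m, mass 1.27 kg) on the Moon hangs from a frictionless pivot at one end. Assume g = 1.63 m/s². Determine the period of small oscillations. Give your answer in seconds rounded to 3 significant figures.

For a physical pendulum T = 2π√(I/(mgd)), with d = 1.105 m from pivot to centre of mass.
I_cm = mL²/12 = 1.27 × 2.21²/12 = 0.5169 kg·m²; I = I_cm + md² = 0.5169 + 1.27 × 1.105² = 2.068 kg·m².
T = 2π√(2.068/(1.27 × 1.63 × 1.105)) = 5.97 s.

5.97 s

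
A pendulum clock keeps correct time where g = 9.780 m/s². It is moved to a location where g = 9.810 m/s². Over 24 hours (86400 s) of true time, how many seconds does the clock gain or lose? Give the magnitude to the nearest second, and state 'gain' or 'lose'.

gain 132 s

The clock's period scales as T ∝ 1/√g, so T'/T = √(9.780/9.810) = 0.998470.
In 86400 s of true time the clock registers 86400/0.998470 = 86532.4 s, so it gains 132 s.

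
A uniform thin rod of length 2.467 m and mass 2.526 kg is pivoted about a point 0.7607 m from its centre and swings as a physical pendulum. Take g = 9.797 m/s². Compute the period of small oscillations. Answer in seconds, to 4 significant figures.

2.398 s

For a physical pendulum T = 2π√(I/(mgd)), with d = 0.76070 m from pivot to centre of mass.
I_cm = mL²/12 = 2.526 × 2.467²/12 = 1.2811 kg·m²; I = I_cm + md² = 1.2811 + 2.526 × 0.76070² = 2.7428 kg·m².
T = 2π√(2.7428/(2.526 × 9.797 × 0.76070)) = 2.398 s.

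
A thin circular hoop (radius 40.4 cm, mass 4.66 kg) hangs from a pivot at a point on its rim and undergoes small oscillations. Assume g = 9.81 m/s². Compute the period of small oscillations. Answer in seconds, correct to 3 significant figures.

I_cm = mr² = 0.7606 kg·m². The pivot is at distance d = 0.404 m from the centre of mass.
By the parallel-axis theorem, I = I_cm + md² = 0.7606 + 0.7606 = 1.521 kg·m².
T = 2π√(I/(mgd)) = 2π√(1.521/(4.66 × 9.81 × 0.404)) = 1.80 s.

1.80 s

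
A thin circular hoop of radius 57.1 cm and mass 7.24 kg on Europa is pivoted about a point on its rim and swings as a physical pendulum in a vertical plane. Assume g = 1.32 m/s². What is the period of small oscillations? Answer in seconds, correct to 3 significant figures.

5.84 s

I_cm = mr² = 2.361 kg·m². The pivot is at distance d = 0.571 m from the centre of mass.
By the parallel-axis theorem, I = I_cm + md² = 2.361 + 2.361 = 4.721 kg·m².
T = 2π√(I/(mgd)) = 2π√(4.721/(7.24 × 1.32 × 0.571)) = 5.84 s.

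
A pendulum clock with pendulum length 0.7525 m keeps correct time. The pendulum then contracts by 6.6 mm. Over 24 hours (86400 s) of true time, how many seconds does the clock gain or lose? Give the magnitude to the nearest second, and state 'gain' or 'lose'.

T ∝ √L, so T'/T = √(0.74590/0.7525) = 0.995605.
In 86400 s of true time the clock registers 86400/0.995605 = 86781.4 s, so it gains 381 s.

gain 381 s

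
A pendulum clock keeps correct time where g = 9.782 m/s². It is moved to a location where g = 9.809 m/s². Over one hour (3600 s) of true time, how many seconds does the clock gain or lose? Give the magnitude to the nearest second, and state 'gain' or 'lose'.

The clock's period scales as T ∝ 1/√g, so T'/T = √(9.782/9.809) = 0.998623.
In 3600 s of true time the clock registers 3600/0.998623 = 3605.0 s, so it gains 5 s.

gain 5 s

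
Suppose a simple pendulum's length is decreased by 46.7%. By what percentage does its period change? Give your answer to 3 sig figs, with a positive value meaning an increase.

-27.0%

T ∝ √L, so T'/T = √(0.5330) = 0.7301.
Percentage change in T = (0.7301 − 1) × 100% = -27.0%.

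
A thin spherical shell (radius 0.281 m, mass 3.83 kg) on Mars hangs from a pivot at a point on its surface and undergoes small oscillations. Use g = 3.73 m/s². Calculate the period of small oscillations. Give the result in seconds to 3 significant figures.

I_cm = (2/3)mr² = 0.2016 kg·m². The pivot is at distance d = 0.281 m from the centre of mass.
By the parallel-axis theorem, I = I_cm + md² = 0.2016 + 0.3024 = 0.5040 kg·m².
T = 2π√(I/(mgd)) = 2π√(0.5040/(3.83 × 3.73 × 0.281)) = 2.23 s.

2.23 s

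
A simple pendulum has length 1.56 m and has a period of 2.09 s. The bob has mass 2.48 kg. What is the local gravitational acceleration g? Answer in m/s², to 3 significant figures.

14.1 m/s²

From T = 2π√(L/g), g = 4π²L/T² = 4π² × 1.56/2.090² = 14.1 m/s².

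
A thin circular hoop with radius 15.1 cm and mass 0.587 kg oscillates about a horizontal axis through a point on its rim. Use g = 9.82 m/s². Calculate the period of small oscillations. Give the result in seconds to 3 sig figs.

I_cm = mr² = 0.01338 kg·m². The pivot is at distance d = 0.151 m from the centre of mass.
By the parallel-axis theorem, I = I_cm + md² = 0.01338 + 0.01338 = 0.02677 kg·m².
T = 2π√(I/(mgd)) = 2π√(0.02677/(0.587 × 9.82 × 0.151)) = 1.10 s.

1.10 s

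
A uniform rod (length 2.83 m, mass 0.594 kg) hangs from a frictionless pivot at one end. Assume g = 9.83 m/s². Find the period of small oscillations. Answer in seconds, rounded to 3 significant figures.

For a physical pendulum T = 2π√(I/(mgd)), with d = 1.415 m from pivot to centre of mass.
I_cm = mL²/12 = 0.594 × 2.83²/12 = 0.3964 kg·m²; I = I_cm + md² = 0.3964 + 0.594 × 1.415² = 1.586 kg·m².
T = 2π√(1.586/(0.594 × 9.83 × 1.415)) = 2.75 s.

2.75 s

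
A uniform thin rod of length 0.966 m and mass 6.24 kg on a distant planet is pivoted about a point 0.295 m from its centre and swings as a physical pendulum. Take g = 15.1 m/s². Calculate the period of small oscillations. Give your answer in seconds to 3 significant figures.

For a physical pendulum T = 2π√(I/(mgd)), with d = 0.2950 m from pivot to centre of mass.
I_cm = mL²/12 = 6.24 × 0.966²/12 = 0.4852 kg·m²; I = I_cm + md² = 0.4852 + 6.24 × 0.2950² = 1.028 kg·m².
T = 2π√(1.028/(6.24 × 15.1 × 0.2950)) = 1.21 s.

1.21 s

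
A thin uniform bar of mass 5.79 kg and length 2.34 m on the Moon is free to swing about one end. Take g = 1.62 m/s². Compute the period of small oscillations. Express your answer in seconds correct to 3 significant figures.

For a physical pendulum T = 2π√(I/(mgd)), with d = 1.170 m from pivot to centre of mass.
I_cm = mL²/12 = 5.79 × 2.34²/12 = 2.642 kg·m²; I = I_cm + md² = 2.642 + 5.79 × 1.170² = 10.57 kg·m².
T = 2π√(10.57/(5.79 × 1.62 × 1.170)) = 6.17 s.

6.17 s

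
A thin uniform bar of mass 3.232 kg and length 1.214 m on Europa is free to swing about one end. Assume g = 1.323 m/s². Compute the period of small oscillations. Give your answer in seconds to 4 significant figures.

For a physical pendulum T = 2π√(I/(mgd)), with d = 0.60700 m from pivot to centre of mass.
I_cm = mL²/12 = 3.232 × 1.214²/12 = 0.39694 kg·m²; I = I_cm + md² = 0.39694 + 3.232 × 0.60700² = 1.5878 kg·m².
T = 2π√(1.5878/(3.232 × 1.323 × 0.60700)) = 4.914 s.

4.914 s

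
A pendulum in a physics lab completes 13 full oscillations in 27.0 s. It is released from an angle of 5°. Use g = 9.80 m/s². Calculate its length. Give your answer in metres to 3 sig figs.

T = 27.0/13 = 2.077 s.
From T = 2π√(L/g), L = gT²/(4π²) = 9.80 × 2.077²/(4π²) = 1.07 m.

1.07 m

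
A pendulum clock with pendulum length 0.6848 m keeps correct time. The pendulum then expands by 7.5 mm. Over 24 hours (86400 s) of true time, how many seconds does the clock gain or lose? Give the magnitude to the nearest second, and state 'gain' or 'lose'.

lose 469 s

T ∝ √L, so T'/T = √(0.69230/0.6848) = 1.00546.
In 86400 s of true time the clock registers 86400/1.00546 = 85930.7 s, so it loses 469 s.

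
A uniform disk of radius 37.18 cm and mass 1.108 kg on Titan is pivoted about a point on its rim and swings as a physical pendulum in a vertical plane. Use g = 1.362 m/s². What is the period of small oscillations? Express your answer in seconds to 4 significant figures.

I_cm = ½mr² = 0.076582 kg·m². The pivot is at distance d = 0.3718 m from the centre of mass.
By the parallel-axis theorem, I = I_cm + md² = 0.076582 + 0.15316 = 0.22975 kg·m².
T = 2π√(I/(mgd)) = 2π√(0.22975/(1.108 × 1.362 × 0.3718)) = 4.021 s.

4.021 s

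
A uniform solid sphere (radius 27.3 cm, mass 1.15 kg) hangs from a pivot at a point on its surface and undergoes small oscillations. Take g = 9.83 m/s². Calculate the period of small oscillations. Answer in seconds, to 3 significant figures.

1.24 s

I_cm = (2/5)mr² = 0.03428 kg·m². The pivot is at distance d = 0.273 m from the centre of mass.
By the parallel-axis theorem, I = I_cm + md² = 0.03428 + 0.08571 = 0.1200 kg·m².
T = 2π√(I/(mgd)) = 2π√(0.1200/(1.15 × 9.83 × 0.273)) = 1.24 s.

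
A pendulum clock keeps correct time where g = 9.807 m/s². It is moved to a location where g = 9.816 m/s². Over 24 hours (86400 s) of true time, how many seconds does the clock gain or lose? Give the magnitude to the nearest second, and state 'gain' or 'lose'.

The clock's period scales as T ∝ 1/√g, so T'/T = √(9.807/9.816) = 0.999541.
In 86400 s of true time the clock registers 86400/0.999541 = 86439.6 s, so it gains 40 s.

gain 40 s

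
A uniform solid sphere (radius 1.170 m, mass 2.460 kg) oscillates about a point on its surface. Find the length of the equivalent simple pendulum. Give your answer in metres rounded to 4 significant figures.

The equivalent simple-pendulum length is L_eq = I/(md), where I is about the pivot and d = 1.1700 m.
I_cm = (2/5)mR² = 1.3470 kg·m², so I = I_cm + md² = 1.3470 + 3.3675 = 4.7145 kg·m².
L_eq = 4.7145/(2.460 × 1.1700) = 1.638 m.

1.638 m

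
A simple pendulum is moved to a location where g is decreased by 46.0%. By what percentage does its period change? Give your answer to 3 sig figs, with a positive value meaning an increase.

T ∝ 1/√g, so T'/T = 1/√(0.5400) = 1.361.
Percentage change in T = (1.361 − 1) × 100% = 36.1%.

36.1%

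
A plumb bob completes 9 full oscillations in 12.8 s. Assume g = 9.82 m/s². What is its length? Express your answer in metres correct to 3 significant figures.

0.503 m

T = 12.8/9 = 1.422 s.
From T = 2π√(L/g), L = gT²/(4π²) = 9.82 × 1.422²/(4π²) = 0.503 m.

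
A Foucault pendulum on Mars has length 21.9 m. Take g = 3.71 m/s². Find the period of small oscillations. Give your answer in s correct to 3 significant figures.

T = 2π√(L/g) = 2π√(21.9/3.71) = 2π × 2.430 = 15.3 s.

15.3 s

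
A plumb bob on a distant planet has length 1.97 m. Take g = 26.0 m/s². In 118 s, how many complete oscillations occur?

T = 2π√(L/g) = 2π√(1.97/26.0) = 1.730 s.
Number of complete oscillations = ⌊118/1.730⌋ = ⌊68.23⌋ = 68.

68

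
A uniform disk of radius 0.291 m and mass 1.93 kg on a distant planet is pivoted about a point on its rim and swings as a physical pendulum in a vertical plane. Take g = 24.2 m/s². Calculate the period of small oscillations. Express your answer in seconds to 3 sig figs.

I_cm = ½mr² = 0.08172 kg·m². The pivot is at distance d = 0.291 m from the centre of mass.
By the parallel-axis theorem, I = I_cm + md² = 0.08172 + 0.1634 = 0.2452 kg·m².
T = 2π√(I/(mgd)) = 2π√(0.2452/(1.93 × 24.2 × 0.291)) = 0.844 s.

0.844 s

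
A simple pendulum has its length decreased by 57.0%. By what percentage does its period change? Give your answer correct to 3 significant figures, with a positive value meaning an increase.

-34.4%

T ∝ √L, so T'/T = √(0.4300) = 0.6557.
Percentage change in T = (0.6557 − 1) × 100% = -34.4%.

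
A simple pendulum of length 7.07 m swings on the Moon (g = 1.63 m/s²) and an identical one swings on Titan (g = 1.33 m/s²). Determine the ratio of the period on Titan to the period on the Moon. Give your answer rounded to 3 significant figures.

T ∝ 1/√g, so T₂/T₁ = √(g₁/g₂) = √(1.63/1.33) = 1.11.

1.11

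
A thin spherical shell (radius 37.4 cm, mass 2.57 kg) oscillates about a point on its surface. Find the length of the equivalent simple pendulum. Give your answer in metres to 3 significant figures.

The equivalent simple-pendulum length is L_eq = I/(md), where I is about the pivot and d = 0.3740 m.
I_cm = (2/3)mR² = 0.2397 kg·m², so I = I_cm + md² = 0.2397 + 0.3595 = 0.5991 kg·m².
L_eq = 0.5991/(2.57 × 0.3740) = 0.623 m.

0.623 m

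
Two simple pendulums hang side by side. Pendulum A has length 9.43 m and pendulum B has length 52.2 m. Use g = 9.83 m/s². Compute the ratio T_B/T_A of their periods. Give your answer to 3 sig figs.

T ∝ √L, so T_B/T_A = √(L_B/L_A) = √(52.2/9.43) = 2.35.

2.35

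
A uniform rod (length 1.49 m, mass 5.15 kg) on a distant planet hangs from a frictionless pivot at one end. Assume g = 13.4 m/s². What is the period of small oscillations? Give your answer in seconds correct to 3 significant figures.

1.71 s

For a physical pendulum T = 2π√(I/(mgd)), with d = 0.7450 m from pivot to centre of mass.
I_cm = mL²/12 = 5.15 × 1.49²/12 = 0.9528 kg·m²; I = I_cm + md² = 0.9528 + 5.15 × 0.7450² = 3.811 kg·m².
T = 2π√(3.811/(5.15 × 13.4 × 0.7450)) = 1.71 s.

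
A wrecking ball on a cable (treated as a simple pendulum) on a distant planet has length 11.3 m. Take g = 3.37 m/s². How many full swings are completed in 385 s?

33

T = 2π√(L/g) = 2π√(11.3/3.37) = 11.51 s.
Number of complete oscillations = ⌊385/11.51⌋ = ⌊33.46⌋ = 33.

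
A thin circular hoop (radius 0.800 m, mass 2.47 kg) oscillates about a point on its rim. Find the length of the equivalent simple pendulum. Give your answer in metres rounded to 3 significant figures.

1.60 m

The equivalent simple-pendulum length is L_eq = I/(md), where I is about the pivot and d = 0.8000 m.
I_cm = mR² = 1.581 kg·m², so I = I_cm + md² = 1.581 + 1.581 = 3.162 kg·m².
L_eq = 3.162/(2.47 × 0.8000) = 1.60 m.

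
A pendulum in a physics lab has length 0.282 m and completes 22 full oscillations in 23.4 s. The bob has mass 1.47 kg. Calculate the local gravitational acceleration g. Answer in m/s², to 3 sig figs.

T = 23.4/22 = 1.064 s.
From T = 2π√(L/g), g = 4π²L/T² = 4π² × 0.282/1.064² = 9.84 m/s².

9.84 m/s²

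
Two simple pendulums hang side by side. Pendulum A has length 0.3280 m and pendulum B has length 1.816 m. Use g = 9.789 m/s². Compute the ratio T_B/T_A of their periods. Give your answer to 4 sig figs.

2.353

T ∝ √L, so T_B/T_A = √(L_B/L_A) = √(1.816/0.3280) = 2.353.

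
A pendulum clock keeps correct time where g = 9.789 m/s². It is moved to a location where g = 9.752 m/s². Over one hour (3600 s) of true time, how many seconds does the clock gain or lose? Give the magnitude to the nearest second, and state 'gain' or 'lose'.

lose 7 s

The clock's period scales as T ∝ 1/√g, so T'/T = √(9.789/9.752) = 1.00190.
In 3600 s of true time the clock registers 3600/1.00190 = 3593.2 s, so it loses 7 s.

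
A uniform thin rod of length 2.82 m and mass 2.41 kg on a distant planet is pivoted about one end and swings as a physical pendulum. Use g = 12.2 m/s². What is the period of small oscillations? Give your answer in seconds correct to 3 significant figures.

2.47 s

For a physical pendulum T = 2π√(I/(mgd)), with d = 1.410 m from pivot to centre of mass.
I_cm = mL²/12 = 2.41 × 2.82²/12 = 1.597 kg·m²; I = I_cm + md² = 1.597 + 2.41 × 1.410² = 6.388 kg·m².
T = 2π√(6.388/(2.41 × 12.2 × 1.410)) = 2.47 s.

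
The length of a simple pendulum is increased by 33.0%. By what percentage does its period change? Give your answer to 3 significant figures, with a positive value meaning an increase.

15.3%

T ∝ √L, so T'/T = √(1.330) = 1.153.
Percentage change in T = (1.153 − 1) × 100% = 15.3%.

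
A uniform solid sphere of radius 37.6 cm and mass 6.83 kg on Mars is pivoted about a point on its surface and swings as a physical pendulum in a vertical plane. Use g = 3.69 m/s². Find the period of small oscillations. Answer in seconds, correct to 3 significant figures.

I_cm = (2/5)mr² = 0.3862 kg·m². The pivot is at distance d = 0.376 m from the centre of mass.
By the parallel-axis theorem, I = I_cm + md² = 0.3862 + 0.9656 = 1.352 kg·m².
T = 2π√(I/(mgd)) = 2π√(1.352/(6.83 × 3.69 × 0.376)) = 2.37 s.

2.37 s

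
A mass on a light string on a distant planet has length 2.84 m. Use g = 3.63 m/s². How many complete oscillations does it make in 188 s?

T = 2π√(L/g) = 2π√(2.84/3.63) = 5.558 s.
Number of complete oscillations = ⌊188/5.558⌋ = ⌊33.83⌋ = 33.

33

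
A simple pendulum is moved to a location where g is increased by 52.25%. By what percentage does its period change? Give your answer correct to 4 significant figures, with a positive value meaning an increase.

-18.96%

T ∝ 1/√g, so T'/T = 1/√(1.5225) = 0.81044.
Percentage change in T = (0.81044 − 1) × 100% = -18.96%.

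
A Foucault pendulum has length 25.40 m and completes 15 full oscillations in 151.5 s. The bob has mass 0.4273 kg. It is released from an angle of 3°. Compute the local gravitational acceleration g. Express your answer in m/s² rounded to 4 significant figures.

T = 151.5/15 = 10.100 s.
From T = 2π√(L/g), g = 4π²L/T² = 4π² × 25.40/10.100² = 9.830 m/s².

9.830 m/s²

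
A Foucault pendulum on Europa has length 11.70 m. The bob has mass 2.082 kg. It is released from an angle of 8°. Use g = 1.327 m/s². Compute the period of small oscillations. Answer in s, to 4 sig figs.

T = 2π√(L/g) = 2π√(11.70/1.327) = 2π × 2.9693 = 18.66 s.

18.66 s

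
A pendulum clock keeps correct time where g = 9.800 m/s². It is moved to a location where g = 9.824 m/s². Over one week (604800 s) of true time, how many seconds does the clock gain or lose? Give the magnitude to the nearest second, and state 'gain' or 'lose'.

gain 740 s

The clock's period scales as T ∝ 1/√g, so T'/T = √(9.800/9.824) = 0.998778.
In 604800 s of true time the clock registers 604800/0.998778 = 605540.1 s, so it gains 740 s.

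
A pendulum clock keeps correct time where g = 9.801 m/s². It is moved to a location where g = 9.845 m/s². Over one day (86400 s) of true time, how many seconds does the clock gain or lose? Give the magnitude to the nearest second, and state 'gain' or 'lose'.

The clock's period scales as T ∝ 1/√g, so T'/T = √(9.801/9.845) = 0.997763.
In 86400 s of true time the clock registers 86400/0.997763 = 86593.7 s, so it gains 194 s.

gain 194 s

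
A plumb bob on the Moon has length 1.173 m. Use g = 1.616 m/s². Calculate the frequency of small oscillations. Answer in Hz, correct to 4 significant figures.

0.1868 Hz

T = 2π√(L/g) = 2π√(1.173/1.616) = 5.3531 s, so f = 1/T = 0.1868 Hz.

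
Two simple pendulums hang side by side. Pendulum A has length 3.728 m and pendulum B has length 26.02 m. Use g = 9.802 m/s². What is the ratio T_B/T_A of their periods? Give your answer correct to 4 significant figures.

2.642

T ∝ √L, so T_B/T_A = √(L_B/L_A) = √(26.02/3.728) = 2.642.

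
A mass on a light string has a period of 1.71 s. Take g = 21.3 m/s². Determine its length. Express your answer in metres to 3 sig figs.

1.58 m

From T = 2π√(L/g), L = gT²/(4π²) = 21.3 × 1.710²/(4π²) = 1.58 m.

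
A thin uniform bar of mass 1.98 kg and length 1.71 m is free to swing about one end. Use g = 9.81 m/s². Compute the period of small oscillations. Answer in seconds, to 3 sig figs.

2.14 s

For a physical pendulum T = 2π√(I/(mgd)), with d = 0.8550 m from pivot to centre of mass.
I_cm = mL²/12 = 1.98 × 1.71²/12 = 0.4825 kg·m²; I = I_cm + md² = 0.4825 + 1.98 × 0.8550² = 1.930 kg·m².
T = 2π√(1.930/(1.98 × 9.81 × 0.8550)) = 2.14 s.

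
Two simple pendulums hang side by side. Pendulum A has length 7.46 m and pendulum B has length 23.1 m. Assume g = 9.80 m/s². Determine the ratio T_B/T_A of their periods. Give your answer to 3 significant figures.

T ∝ √L, so T_B/T_A = √(L_B/L_A) = √(23.1/7.46) = 1.76.

1.76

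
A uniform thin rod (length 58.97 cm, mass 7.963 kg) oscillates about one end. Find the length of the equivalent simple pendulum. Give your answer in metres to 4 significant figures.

The equivalent simple-pendulum length is L_eq = I/(md), where I is about the pivot and d = 0.29485 m.
I_cm = (1/12)mL² = 0.23076 kg·m², so I = I_cm + md² = 0.23076 + 0.69228 = 0.92303 kg·m².
L_eq = 0.92303/(7.963 × 0.29485) = 0.3931 m.

0.3931 m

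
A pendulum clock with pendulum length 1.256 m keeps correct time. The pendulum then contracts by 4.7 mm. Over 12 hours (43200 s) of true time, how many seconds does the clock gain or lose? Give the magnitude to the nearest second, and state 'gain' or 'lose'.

T ∝ √L, so T'/T = √(1.25130/1.256) = 0.998127.
In 43200 s of true time the clock registers 43200/0.998127 = 43281.1 s, so it gains 81 s.

gain 81 s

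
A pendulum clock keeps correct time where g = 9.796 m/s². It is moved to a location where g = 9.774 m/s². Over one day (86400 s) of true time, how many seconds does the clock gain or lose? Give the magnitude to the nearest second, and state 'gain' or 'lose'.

The clock's period scales as T ∝ 1/√g, so T'/T = √(9.796/9.774) = 1.00112.
In 86400 s of true time the clock registers 86400/1.00112 = 86302.9 s, so it loses 97 s.

lose 97 s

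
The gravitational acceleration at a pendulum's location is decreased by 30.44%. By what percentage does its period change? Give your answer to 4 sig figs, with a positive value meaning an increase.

T ∝ 1/√g, so T'/T = 1/√(0.69560) = 1.1990.
Percentage change in T = (1.1990 − 1) × 100% = 19.90%.

19.90%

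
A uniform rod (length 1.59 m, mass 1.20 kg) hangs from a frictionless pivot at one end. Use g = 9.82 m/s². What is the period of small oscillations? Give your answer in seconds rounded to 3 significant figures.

2.06 s

For a physical pendulum T = 2π√(I/(mgd)), with d = 0.7950 m from pivot to centre of mass.
I_cm = mL²/12 = 1.20 × 1.59²/12 = 0.2528 kg·m²; I = I_cm + md² = 0.2528 + 1.20 × 0.7950² = 1.011 kg·m².
T = 2π√(1.011/(1.20 × 9.82 × 0.7950)) = 2.06 s.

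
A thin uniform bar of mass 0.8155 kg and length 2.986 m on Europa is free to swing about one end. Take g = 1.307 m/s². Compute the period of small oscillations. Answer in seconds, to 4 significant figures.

7.754 s

For a physical pendulum T = 2π√(I/(mgd)), with d = 1.4930 m from pivot to centre of mass.
I_cm = mL²/12 = 0.8155 × 2.986²/12 = 0.60593 kg·m²; I = I_cm + md² = 0.60593 + 0.8155 × 1.4930² = 2.4237 kg·m².
T = 2π√(2.4237/(0.8155 × 1.307 × 1.4930)) = 7.754 s.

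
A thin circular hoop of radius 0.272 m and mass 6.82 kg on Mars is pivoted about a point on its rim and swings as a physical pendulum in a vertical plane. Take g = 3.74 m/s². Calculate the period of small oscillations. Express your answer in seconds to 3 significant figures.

2.40 s

I_cm = mr² = 0.5046 kg·m². The pivot is at distance d = 0.272 m from the centre of mass.
By the parallel-axis theorem, I = I_cm + md² = 0.5046 + 0.5046 = 1.009 kg·m².
T = 2π√(I/(mgd)) = 2π√(1.009/(6.82 × 3.74 × 0.272)) = 2.40 s.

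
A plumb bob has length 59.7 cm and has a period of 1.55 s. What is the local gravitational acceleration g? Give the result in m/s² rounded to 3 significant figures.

9.81 m/s²

From T = 2π√(L/g), g = 4π²L/T² = 4π² × 0.597/1.550² = 9.81 m/s².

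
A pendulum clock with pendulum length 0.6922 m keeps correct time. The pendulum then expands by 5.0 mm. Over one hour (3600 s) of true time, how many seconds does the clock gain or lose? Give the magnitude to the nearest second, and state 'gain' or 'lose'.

lose 13 s

T ∝ √L, so T'/T = √(0.69720/0.6922) = 1.00361.
In 3600 s of true time the clock registers 3600/1.00361 = 3587.1 s, so it loses 13 s.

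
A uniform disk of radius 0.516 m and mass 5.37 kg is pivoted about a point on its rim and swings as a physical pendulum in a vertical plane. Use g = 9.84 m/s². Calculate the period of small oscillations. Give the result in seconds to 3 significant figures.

1.76 s

I_cm = ½mr² = 0.7149 kg·m². The pivot is at distance d = 0.516 m from the centre of mass.
By the parallel-axis theorem, I = I_cm + md² = 0.7149 + 1.430 = 2.145 kg·m².
T = 2π√(I/(mgd)) = 2π√(2.145/(5.37 × 9.84 × 0.516)) = 1.76 s.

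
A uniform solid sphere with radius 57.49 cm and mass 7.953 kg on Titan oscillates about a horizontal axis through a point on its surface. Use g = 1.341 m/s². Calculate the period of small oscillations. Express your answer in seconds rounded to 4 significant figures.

4.868 s

I_cm = (2/5)mr² = 1.0514 kg·m². The pivot is at distance d = 0.5749 m from the centre of mass.
By the parallel-axis theorem, I = I_cm + md² = 1.0514 + 2.6285 = 3.6800 kg·m².
T = 2π√(I/(mgd)) = 2π√(3.6800/(7.953 × 1.341 × 0.5749)) = 4.868 s.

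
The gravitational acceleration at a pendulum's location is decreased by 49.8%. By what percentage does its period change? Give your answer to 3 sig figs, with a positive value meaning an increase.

T ∝ 1/√g, so T'/T = 1/√(0.5020) = 1.411.
Percentage change in T = (1.411 − 1) × 100% = 41.1%.

41.1%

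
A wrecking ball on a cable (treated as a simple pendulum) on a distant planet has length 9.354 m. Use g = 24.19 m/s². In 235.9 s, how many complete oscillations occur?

T = 2π√(L/g) = 2π√(9.354/24.19) = 3.9072 s.
Number of complete oscillations = ⌊235.9/3.9072⌋ = ⌊60.376⌋ = 60.

60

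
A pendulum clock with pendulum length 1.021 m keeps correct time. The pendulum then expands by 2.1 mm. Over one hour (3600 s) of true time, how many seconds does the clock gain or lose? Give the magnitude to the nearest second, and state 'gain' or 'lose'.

lose 4 s

T ∝ √L, so T'/T = √(1.02310/1.021) = 1.00103.
In 3600 s of true time the clock registers 3600/1.00103 = 3596.3 s, so it loses 4 s.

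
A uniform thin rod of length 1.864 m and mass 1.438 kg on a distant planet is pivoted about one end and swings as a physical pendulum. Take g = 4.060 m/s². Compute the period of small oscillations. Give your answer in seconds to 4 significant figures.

3.476 s

For a physical pendulum T = 2π√(I/(mgd)), with d = 0.93200 m from pivot to centre of mass.
I_cm = mL²/12 = 1.438 × 1.864²/12 = 0.41636 kg·m²; I = I_cm + md² = 0.41636 + 1.438 × 0.93200² = 1.6654 kg·m².
T = 2π√(1.6654/(1.438 × 4.060 × 0.93200)) = 3.476 s.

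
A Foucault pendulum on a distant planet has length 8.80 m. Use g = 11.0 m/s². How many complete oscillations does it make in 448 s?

T = 2π√(L/g) = 2π√(8.80/11.0) = 5.620 s.
Number of complete oscillations = ⌊448/5.620⌋ = ⌊79.72⌋ = 79.

79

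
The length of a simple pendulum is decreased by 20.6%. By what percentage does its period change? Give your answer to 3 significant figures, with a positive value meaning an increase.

T ∝ √L, so T'/T = √(0.7940) = 0.8911.
Percentage change in T = (0.8911 − 1) × 100% = -10.9%.

-10.9%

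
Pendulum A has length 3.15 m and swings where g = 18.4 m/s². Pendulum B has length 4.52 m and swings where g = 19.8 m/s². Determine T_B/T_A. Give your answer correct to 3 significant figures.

1.15

T = 2π√(L/g), so T_B/T_A = √((L_B/g_B)/(L_A/g_A)) = √((4.52/19.8)/(3.15/18.4)) = 1.15.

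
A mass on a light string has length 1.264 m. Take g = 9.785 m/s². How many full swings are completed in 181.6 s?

T = 2π√(L/g) = 2π√(1.264/9.785) = 2.2583 s.
Number of complete oscillations = ⌊181.6/2.2583⌋ = ⌊80.416⌋ = 80.

80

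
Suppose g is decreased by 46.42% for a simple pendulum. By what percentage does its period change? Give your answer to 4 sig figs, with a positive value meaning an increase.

T ∝ 1/√g, so T'/T = 1/√(0.53580) = 1.3662.
Percentage change in T = (1.3662 − 1) × 100% = 36.62%.

36.62%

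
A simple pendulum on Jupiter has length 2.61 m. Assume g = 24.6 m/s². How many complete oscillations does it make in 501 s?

244

T = 2π√(L/g) = 2π√(2.61/24.6) = 2.047 s.
Number of complete oscillations = ⌊501/2.047⌋ = ⌊244.8⌋ = 244.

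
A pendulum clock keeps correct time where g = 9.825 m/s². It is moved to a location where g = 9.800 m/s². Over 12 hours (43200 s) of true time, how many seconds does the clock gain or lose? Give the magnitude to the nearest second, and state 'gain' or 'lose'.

lose 55 s

The clock's period scales as T ∝ 1/√g, so T'/T = √(9.825/9.800) = 1.00127.
In 43200 s of true time the clock registers 43200/1.00127 = 43145.0 s, so it loses 55 s.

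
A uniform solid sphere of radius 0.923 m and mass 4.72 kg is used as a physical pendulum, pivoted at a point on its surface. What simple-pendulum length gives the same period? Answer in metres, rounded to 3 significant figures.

The equivalent simple-pendulum length is L_eq = I/(md), where I is about the pivot and d = 0.9230 m.
I_cm = (2/5)mR² = 1.608 kg·m², so I = I_cm + md² = 1.608 + 4.021 = 5.630 kg·m².
L_eq = 5.630/(4.72 × 0.9230) = 1.29 m.

1.29 m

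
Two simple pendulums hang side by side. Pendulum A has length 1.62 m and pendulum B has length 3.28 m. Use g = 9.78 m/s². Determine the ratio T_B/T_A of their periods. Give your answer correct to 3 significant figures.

T ∝ √L, so T_B/T_A = √(L_B/L_A) = √(3.28/1.62) = 1.42.

1.42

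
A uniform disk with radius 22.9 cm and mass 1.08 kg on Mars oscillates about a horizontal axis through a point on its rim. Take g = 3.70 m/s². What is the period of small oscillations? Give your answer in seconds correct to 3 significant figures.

I_cm = ½mr² = 0.02832 kg·m². The pivot is at distance d = 0.229 m from the centre of mass.
By the parallel-axis theorem, I = I_cm + md² = 0.02832 + 0.05664 = 0.08495 kg·m².
T = 2π√(I/(mgd)) = 2π√(0.08495/(1.08 × 3.70 × 0.229)) = 1.91 s.

1.91 s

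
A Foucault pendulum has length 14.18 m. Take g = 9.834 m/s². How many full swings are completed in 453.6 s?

60

T = 2π√(L/g) = 2π√(14.18/9.834) = 7.5449 s.
Number of complete oscillations = ⌊453.6/7.5449⌋ = ⌊60.120⌋ = 60.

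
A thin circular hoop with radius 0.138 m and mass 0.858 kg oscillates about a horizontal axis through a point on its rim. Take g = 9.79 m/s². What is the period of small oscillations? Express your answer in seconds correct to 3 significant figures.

1.05 s

I_cm = mr² = 0.01634 kg·m². The pivot is at distance d = 0.138 m from the centre of mass.
By the parallel-axis theorem, I = I_cm + md² = 0.01634 + 0.01634 = 0.03268 kg·m².
T = 2π√(I/(mgd)) = 2π√(0.03268/(0.858 × 9.79 × 0.138)) = 1.05 s.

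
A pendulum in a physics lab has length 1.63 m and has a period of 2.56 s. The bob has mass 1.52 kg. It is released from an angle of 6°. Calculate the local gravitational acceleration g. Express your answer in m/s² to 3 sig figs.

9.82 m/s²

From T = 2π√(L/g), g = 4π²L/T² = 4π² × 1.63/2.560² = 9.82 m/s².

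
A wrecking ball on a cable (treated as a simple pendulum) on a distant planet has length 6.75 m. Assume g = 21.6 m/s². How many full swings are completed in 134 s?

T = 2π√(L/g) = 2π√(6.75/21.6) = 3.512 s.
Number of complete oscillations = ⌊134/3.512⌋ = ⌊38.15⌋ = 38.

38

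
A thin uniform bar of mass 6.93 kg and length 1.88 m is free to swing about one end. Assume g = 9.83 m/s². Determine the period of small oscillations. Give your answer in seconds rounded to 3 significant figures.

2.24 s

For a physical pendulum T = 2π√(I/(mgd)), with d = 0.9400 m from pivot to centre of mass.
I_cm = mL²/12 = 6.93 × 1.88²/12 = 2.041 kg·m²; I = I_cm + md² = 2.041 + 6.93 × 0.9400² = 8.164 kg·m².
T = 2π√(8.164/(6.93 × 9.83 × 0.9400)) = 2.24 s.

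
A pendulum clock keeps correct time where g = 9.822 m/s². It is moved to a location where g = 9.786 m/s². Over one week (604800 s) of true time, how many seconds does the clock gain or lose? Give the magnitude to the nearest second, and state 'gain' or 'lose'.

The clock's period scales as T ∝ 1/√g, so T'/T = √(9.822/9.786) = 1.00184.
In 604800 s of true time the clock registers 604800/1.00184 = 603690.6 s, so it loses 1109 s.

lose 1109 s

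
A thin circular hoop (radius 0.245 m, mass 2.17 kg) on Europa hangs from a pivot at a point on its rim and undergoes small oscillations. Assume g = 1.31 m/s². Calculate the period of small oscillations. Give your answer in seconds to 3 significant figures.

I_cm = mr² = 0.1303 kg·m². The pivot is at distance d = 0.245 m from the centre of mass.
By the parallel-axis theorem, I = I_cm + md² = 0.1303 + 0.1303 = 0.2605 kg·m².
T = 2π√(I/(mgd)) = 2π√(0.2605/(2.17 × 1.31 × 0.245)) = 3.84 s.

3.84 s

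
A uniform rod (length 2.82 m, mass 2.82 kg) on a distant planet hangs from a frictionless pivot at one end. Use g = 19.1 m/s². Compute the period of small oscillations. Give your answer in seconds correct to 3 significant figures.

For a physical pendulum T = 2π√(I/(mgd)), with d = 1.410 m from pivot to centre of mass.
I_cm = mL²/12 = 2.82 × 2.82²/12 = 1.869 kg·m²; I = I_cm + md² = 1.869 + 2.82 × 1.410² = 7.475 kg·m².
T = 2π√(7.475/(2.82 × 19.1 × 1.410)) = 1.97 s.

1.97 s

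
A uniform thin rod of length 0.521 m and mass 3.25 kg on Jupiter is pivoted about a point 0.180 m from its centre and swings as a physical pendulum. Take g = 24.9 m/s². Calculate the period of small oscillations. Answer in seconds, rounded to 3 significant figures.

0.696 s

For a physical pendulum T = 2π√(I/(mgd)), with d = 0.1800 m from pivot to centre of mass.
I_cm = mL²/12 = 3.25 × 0.521²/12 = 0.07352 kg·m²; I = I_cm + md² = 0.07352 + 3.25 × 0.1800² = 0.1788 kg·m².
T = 2π√(0.1788/(3.25 × 24.9 × 0.1800)) = 0.696 s.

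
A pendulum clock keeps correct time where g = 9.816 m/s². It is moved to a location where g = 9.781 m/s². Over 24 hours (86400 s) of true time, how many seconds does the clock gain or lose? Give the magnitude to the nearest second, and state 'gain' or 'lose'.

lose 154 s

The clock's period scales as T ∝ 1/√g, so T'/T = √(9.816/9.781) = 1.00179.
In 86400 s of true time the clock registers 86400/1.00179 = 86245.8 s, so it loses 154 s.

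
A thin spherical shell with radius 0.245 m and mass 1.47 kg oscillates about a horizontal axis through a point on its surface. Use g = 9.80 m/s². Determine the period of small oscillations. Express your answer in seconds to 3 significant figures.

1.28 s

I_cm = (2/3)mr² = 0.05882 kg·m². The pivot is at distance d = 0.245 m from the centre of mass.
By the parallel-axis theorem, I = I_cm + md² = 0.05882 + 0.08824 = 0.1471 kg·m².
T = 2π√(I/(mgd)) = 2π√(0.1471/(1.47 × 9.80 × 0.245)) = 1.28 s.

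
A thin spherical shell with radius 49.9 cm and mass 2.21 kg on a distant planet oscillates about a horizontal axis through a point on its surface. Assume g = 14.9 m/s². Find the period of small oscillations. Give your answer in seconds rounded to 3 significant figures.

I_cm = (2/3)mr² = 0.3669 kg·m². The pivot is at distance d = 0.499 m from the centre of mass.
By the parallel-axis theorem, I = I_cm + md² = 0.3669 + 0.5503 = 0.9172 kg·m².
T = 2π√(I/(mgd)) = 2π√(0.9172/(2.21 × 14.9 × 0.499)) = 1.48 s.

1.48 s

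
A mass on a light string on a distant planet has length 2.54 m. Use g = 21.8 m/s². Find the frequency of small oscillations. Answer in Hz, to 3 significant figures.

0.466 Hz

T = 2π√(L/g) = 2π√(2.54/21.8) = 2.145 s, so f = 1/T = 0.466 Hz.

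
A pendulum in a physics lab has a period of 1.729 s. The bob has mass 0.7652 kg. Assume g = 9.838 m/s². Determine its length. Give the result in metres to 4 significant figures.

0.7450 m

From T = 2π√(L/g), L = gT²/(4π²) = 9.838 × 1.7290²/(4π²) = 0.7450 m.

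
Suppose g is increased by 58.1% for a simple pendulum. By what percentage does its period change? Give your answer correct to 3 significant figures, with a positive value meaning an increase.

T ∝ 1/√g, so T'/T = 1/√(1.581) = 0.7953.
Percentage change in T = (0.7953 − 1) × 100% = -20.5%.

-20.5%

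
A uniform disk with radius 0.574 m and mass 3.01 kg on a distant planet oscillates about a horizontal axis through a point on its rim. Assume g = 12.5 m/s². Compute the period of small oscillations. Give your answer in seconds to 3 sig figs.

I_cm = ½mr² = 0.4959 kg·m². The pivot is at distance d = 0.574 m from the centre of mass.
By the parallel-axis theorem, I = I_cm + md² = 0.4959 + 0.9917 = 1.488 kg·m².
T = 2π√(I/(mgd)) = 2π√(1.488/(3.01 × 12.5 × 0.574)) = 1.65 s.

1.65 s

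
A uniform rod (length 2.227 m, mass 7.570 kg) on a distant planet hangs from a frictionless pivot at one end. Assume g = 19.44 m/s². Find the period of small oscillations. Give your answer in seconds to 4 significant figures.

1.736 s

For a physical pendulum T = 2π√(I/(mgd)), with d = 1.1135 m from pivot to centre of mass.
I_cm = mL²/12 = 7.570 × 2.227²/12 = 3.1286 kg·m²; I = I_cm + md² = 3.1286 + 7.570 × 1.1135² = 12.515 kg·m².
T = 2π√(12.515/(7.570 × 19.44 × 1.1135)) = 1.736 s.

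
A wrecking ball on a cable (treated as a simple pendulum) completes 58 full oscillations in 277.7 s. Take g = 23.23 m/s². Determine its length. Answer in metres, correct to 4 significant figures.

13.49 m

T = 277.7/58 = 4.7879 s.
From T = 2π√(L/g), L = gT²/(4π²) = 23.23 × 4.7879²/(4π²) = 13.49 m.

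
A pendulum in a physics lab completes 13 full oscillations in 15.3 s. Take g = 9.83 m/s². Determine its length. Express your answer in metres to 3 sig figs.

T = 15.3/13 = 1.177 s.
From T = 2π√(L/g), L = gT²/(4π²) = 9.83 × 1.177²/(4π²) = 0.345 m.

0.345 m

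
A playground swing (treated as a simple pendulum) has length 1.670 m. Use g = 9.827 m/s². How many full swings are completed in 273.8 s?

105

T = 2π√(L/g) = 2π√(1.670/9.827) = 2.5902 s.
Number of complete oscillations = ⌊273.8/2.5902⌋ = ⌊105.71⌋ = 105.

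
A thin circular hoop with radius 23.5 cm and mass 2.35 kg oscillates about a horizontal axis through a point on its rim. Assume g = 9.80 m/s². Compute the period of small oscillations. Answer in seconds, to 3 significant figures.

1.38 s

I_cm = mr² = 0.1298 kg·m². The pivot is at distance d = 0.235 m from the centre of mass.
By the parallel-axis theorem, I = I_cm + md² = 0.1298 + 0.1298 = 0.2596 kg·m².
T = 2π√(I/(mgd)) = 2π√(0.2596/(2.35 × 9.80 × 0.235)) = 1.38 s.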